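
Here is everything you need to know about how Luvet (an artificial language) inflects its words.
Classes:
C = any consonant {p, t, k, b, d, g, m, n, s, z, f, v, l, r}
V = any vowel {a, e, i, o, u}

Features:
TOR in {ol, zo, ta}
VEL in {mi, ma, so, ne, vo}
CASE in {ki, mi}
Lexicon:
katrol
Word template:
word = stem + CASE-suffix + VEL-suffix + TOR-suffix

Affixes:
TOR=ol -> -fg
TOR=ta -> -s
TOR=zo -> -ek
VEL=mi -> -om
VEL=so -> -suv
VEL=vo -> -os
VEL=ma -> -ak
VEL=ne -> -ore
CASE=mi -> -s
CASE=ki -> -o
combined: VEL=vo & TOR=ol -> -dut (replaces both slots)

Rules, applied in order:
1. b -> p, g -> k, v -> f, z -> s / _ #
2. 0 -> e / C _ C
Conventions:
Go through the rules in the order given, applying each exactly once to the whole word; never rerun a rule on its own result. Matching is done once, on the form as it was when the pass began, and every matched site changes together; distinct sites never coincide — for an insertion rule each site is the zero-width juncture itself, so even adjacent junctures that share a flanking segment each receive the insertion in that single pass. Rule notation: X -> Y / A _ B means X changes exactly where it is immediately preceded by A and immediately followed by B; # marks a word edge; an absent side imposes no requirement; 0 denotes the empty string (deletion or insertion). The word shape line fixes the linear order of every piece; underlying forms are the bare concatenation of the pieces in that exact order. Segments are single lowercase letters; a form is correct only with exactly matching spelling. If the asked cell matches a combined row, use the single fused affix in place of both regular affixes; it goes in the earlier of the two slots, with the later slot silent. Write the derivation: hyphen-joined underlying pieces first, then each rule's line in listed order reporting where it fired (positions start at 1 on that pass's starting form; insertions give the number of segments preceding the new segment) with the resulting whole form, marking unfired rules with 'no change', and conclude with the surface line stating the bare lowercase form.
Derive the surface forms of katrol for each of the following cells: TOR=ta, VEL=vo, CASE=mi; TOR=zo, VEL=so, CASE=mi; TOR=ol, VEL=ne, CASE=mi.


cell TOR=ta, VEL=vo, CASE=mi:
underlying: katrol-s-os-s
1. b -> p, g -> k, v -> f, z -> s / _ #: no change
2. 0 -> e / C _ C: inserts after position(s) 3, 6, 9: katerolesoses
surface: katerolesoses

cell TOR=zo, VEL=so, CASE=mi:
underlying: katrol-s-suv-ek
1. b -> p, g -> k, v -> f, z -> s / _ #: no change
2. 0 -> e / C _ C: inserts after position(s) 3, 6, 7: katerolesesuvek
surface: katerolesesuvek

cell TOR=ol, VEL=ne, CASE=mi:
underlying: katrol-s-ore-fg
1. b -> p, g -> k, v -> f, z -> s / _ #: fires at position(s) 12: katrolsorefk
2. 0 -> e / C _ C: inserts after position(s) 3, 6, 11: katerolesorefek
surface: katerolesorefek


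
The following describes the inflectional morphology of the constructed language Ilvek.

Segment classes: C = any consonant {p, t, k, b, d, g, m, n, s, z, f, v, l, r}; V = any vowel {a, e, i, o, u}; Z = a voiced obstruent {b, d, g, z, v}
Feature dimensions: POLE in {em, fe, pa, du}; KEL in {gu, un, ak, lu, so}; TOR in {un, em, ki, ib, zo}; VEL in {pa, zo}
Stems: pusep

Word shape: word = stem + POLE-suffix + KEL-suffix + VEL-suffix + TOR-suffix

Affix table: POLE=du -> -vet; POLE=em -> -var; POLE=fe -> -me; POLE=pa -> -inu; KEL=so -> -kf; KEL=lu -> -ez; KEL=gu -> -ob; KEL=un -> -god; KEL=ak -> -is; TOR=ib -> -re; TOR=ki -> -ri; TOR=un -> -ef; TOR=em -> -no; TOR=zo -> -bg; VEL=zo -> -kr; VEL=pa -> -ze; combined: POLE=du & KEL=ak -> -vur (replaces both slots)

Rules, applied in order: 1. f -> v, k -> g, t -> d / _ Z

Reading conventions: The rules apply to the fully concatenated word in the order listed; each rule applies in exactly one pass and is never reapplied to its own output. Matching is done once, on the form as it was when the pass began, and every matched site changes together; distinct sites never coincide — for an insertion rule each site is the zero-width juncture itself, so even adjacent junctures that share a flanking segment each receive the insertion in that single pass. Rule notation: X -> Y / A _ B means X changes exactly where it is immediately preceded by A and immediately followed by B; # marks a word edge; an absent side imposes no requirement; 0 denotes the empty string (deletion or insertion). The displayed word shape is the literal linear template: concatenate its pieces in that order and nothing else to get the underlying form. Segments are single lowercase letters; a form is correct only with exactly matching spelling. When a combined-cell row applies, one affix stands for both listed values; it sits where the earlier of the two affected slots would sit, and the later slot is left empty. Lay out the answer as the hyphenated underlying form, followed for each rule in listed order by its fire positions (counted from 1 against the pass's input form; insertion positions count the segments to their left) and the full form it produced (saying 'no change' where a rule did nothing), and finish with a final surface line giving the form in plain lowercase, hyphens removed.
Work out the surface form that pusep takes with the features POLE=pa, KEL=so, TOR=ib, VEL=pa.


underlying: pusep-inu-kf-ze-re
1. f -> v, k -> g, t -> d / _ Z: fires at position(s) 10: pusepinukvzere
surface: pusepinukvzere


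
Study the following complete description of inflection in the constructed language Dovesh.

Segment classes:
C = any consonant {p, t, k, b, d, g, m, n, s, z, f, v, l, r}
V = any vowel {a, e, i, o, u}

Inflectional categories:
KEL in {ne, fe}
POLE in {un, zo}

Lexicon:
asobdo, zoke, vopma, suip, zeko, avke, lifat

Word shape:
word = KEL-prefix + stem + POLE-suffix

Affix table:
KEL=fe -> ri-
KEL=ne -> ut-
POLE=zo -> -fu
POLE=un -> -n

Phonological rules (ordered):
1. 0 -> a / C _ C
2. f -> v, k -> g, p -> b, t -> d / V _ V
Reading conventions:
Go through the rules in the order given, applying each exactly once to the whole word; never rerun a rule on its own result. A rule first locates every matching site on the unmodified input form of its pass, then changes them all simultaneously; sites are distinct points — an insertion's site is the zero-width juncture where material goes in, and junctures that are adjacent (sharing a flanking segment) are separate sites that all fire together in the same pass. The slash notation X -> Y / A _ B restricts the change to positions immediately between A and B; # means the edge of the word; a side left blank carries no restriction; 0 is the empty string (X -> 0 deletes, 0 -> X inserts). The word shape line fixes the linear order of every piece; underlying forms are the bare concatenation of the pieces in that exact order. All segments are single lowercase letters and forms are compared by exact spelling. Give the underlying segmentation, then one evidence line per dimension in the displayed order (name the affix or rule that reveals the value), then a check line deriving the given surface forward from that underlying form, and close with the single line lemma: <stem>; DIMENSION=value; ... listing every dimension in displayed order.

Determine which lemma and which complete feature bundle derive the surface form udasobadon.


underlying: ut-asobdo-n
KEL=ne - signalled by the affix ut-
POLE=un - signalled by the affix -n
check: utasobdon -> utasobadon -> udasobadon
lemma: asobdo; KEL=ne; POLE=un


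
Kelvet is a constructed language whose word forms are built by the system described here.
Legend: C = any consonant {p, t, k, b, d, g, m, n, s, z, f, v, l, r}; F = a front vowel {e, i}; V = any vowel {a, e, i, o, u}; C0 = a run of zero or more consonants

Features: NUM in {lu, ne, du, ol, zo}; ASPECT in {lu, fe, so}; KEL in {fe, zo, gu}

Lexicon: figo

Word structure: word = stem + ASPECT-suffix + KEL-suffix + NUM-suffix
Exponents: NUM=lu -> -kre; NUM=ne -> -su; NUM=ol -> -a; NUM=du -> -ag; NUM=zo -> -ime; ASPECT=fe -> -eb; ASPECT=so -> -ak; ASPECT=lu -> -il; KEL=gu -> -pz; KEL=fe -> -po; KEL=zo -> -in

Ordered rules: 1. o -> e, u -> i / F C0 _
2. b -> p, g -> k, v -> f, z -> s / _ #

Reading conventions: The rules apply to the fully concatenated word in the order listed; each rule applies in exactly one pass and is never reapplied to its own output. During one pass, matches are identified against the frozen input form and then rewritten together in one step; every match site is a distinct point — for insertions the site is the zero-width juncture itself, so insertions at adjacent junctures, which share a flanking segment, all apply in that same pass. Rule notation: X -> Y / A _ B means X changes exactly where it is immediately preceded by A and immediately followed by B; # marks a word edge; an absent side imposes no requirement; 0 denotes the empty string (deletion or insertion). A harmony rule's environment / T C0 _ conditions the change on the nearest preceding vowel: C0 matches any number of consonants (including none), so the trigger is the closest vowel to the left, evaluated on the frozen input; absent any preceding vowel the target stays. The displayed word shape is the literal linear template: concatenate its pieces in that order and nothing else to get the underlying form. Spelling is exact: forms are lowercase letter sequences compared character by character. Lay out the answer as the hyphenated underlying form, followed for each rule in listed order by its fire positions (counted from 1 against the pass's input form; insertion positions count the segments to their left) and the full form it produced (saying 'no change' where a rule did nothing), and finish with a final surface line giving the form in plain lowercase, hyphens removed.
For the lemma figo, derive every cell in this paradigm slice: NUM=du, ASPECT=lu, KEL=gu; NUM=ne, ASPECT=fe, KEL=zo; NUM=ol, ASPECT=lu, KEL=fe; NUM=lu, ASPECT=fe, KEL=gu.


cell NUM=du, ASPECT=lu, KEL=gu:
underlying: figo-il-pz-ag
1. o -> e, u -> i / F C0 _: fires at position(s) 4: figeilpzag
2. b -> p, g -> k, v -> f, z -> s / _ #: fires at position(s) 10: figeilpzak
surface: figeilpzak

cell NUM=ne, ASPECT=fe, KEL=zo:
underlying: figo-eb-in-su
1. o -> e, u -> i / F C0 _: fires at position(s) 4, 10: figeebinsi
2. b -> p, g -> k, v -> f, z -> s / _ #: no change
surface: figeebinsi

cell NUM=ol, ASPECT=lu, KEL=fe:
underlying: figo-il-po-a
1. o -> e, u -> i / F C0 _: fires at position(s) 4, 8: figeilpea
2. b -> p, g -> k, v -> f, z -> s / _ #: no change
surface: figeilpea

cell NUM=lu, ASPECT=fe, KEL=gu:
underlying: figo-eb-pz-kre
1. o -> e, u -> i / F C0 _: fires at position(s) 4: figeebpzkre
2. b -> p, g -> k, v -> f, z -> s / _ #: no change
surface: figeebpzkre


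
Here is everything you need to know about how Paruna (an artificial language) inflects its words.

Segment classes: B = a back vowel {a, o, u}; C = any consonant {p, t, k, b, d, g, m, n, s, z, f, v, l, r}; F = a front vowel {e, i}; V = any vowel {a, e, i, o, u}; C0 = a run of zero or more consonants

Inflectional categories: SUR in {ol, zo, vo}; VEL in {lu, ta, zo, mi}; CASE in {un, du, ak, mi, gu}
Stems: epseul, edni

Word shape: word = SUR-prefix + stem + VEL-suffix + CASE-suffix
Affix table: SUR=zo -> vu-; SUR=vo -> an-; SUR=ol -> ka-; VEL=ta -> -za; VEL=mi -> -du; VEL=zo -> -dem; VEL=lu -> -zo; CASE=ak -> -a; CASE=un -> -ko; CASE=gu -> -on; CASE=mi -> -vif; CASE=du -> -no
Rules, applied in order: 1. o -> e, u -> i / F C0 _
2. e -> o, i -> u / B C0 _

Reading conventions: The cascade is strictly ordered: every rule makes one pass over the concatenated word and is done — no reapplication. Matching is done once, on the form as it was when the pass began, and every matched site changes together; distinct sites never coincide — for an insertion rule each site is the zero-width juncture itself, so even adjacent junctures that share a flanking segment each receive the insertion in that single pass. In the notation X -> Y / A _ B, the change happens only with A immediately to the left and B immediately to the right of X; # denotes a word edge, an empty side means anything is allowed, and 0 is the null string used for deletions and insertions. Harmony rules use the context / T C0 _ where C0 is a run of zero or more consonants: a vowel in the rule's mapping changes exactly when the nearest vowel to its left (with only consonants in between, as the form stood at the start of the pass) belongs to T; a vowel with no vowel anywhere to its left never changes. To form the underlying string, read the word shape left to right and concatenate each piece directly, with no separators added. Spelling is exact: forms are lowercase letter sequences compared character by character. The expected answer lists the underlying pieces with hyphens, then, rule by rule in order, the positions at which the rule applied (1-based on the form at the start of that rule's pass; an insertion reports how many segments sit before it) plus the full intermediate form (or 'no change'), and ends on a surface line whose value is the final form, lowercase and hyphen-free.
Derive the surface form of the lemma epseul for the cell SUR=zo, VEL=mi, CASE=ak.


underlying: vu-epseul-du-a
1. o -> e, u -> i / F C0 _: fires at position(s) 7: vuepseildua
2. e -> o, i -> u / B C0 _: fires at position(s) 3: vuopseildua
surface: vuopseildua


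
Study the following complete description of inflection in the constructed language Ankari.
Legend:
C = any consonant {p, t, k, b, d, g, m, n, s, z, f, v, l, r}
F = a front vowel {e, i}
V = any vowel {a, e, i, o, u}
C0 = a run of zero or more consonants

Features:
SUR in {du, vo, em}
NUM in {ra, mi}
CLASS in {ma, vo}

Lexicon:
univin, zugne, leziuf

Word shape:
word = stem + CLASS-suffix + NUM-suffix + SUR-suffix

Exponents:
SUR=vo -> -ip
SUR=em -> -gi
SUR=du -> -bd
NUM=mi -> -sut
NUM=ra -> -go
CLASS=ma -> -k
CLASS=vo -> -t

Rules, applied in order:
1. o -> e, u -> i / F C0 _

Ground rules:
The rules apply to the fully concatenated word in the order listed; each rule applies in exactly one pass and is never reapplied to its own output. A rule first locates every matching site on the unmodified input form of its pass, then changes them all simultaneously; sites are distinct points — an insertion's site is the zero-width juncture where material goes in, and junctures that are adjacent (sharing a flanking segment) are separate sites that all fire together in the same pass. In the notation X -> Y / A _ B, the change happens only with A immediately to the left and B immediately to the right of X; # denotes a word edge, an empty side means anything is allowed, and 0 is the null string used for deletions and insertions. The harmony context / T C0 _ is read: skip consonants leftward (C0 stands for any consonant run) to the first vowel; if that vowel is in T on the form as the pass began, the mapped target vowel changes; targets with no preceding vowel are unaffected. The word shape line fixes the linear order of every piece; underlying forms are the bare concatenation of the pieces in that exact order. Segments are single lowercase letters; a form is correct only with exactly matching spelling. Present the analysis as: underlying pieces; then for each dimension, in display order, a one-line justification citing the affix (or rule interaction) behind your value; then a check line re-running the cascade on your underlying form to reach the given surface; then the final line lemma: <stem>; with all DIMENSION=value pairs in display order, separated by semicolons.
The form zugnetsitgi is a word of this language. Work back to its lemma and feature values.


underlying: zugne-t-sut-gi
SUR=em - signalled by the affix -gi
NUM=mi - signalled by the affix -sut
CLASS=vo - signalled by the affix -t
check: zugnetsutgi -> zugnetsitgi
lemma: zugne; SUR=em; NUM=mi; CLASS=vo


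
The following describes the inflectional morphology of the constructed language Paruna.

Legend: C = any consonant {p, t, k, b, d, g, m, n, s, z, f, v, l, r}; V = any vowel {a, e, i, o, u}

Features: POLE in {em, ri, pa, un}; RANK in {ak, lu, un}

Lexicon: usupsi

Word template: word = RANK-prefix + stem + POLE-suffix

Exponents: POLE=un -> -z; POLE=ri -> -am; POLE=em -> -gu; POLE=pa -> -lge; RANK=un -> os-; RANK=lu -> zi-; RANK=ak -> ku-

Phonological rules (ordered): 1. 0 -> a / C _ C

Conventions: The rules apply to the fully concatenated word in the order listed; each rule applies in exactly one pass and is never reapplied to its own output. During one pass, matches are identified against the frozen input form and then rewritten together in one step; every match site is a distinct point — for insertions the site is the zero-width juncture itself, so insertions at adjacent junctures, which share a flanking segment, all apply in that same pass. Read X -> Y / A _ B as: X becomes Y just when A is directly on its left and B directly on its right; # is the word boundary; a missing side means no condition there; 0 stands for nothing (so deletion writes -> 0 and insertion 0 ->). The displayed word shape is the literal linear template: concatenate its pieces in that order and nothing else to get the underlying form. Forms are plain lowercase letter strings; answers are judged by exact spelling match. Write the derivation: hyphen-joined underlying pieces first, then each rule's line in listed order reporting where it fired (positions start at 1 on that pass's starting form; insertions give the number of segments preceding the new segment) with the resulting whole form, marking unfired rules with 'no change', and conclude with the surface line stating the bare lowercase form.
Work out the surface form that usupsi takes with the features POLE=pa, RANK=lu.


underlying: zi-usupsi-lge
1. 0 -> a / C _ C: inserts after position(s) 6, 9: ziusupasilage
surface: ziusupasilage


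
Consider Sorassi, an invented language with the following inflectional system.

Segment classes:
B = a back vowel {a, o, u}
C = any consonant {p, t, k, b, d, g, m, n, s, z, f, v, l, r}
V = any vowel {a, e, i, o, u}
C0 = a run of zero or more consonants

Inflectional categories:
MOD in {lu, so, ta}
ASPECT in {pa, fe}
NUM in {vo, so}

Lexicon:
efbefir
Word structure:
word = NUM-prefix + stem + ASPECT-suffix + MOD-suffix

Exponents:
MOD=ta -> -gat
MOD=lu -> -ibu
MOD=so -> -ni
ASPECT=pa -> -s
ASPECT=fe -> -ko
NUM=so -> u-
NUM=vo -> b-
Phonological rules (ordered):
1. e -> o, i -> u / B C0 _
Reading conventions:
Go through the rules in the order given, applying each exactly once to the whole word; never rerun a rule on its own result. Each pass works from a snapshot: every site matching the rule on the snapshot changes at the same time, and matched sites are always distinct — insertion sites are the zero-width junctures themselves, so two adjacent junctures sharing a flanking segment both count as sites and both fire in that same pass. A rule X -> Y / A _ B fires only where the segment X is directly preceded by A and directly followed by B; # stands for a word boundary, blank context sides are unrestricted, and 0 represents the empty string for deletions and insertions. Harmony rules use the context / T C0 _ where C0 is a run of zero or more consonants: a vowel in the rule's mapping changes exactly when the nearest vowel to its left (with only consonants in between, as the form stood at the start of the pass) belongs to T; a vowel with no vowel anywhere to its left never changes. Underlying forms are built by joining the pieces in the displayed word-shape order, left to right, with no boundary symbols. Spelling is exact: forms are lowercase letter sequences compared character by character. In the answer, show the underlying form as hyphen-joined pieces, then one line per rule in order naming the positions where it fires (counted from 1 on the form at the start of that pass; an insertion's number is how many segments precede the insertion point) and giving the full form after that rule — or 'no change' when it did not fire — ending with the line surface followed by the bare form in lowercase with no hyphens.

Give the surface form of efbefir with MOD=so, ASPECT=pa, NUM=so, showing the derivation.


underlying: u-efbefir-s-ni
1. e -> o, i -> u / B C0 _: fires at position(s) 2: uofbefirsni
surface: uofbefirsni


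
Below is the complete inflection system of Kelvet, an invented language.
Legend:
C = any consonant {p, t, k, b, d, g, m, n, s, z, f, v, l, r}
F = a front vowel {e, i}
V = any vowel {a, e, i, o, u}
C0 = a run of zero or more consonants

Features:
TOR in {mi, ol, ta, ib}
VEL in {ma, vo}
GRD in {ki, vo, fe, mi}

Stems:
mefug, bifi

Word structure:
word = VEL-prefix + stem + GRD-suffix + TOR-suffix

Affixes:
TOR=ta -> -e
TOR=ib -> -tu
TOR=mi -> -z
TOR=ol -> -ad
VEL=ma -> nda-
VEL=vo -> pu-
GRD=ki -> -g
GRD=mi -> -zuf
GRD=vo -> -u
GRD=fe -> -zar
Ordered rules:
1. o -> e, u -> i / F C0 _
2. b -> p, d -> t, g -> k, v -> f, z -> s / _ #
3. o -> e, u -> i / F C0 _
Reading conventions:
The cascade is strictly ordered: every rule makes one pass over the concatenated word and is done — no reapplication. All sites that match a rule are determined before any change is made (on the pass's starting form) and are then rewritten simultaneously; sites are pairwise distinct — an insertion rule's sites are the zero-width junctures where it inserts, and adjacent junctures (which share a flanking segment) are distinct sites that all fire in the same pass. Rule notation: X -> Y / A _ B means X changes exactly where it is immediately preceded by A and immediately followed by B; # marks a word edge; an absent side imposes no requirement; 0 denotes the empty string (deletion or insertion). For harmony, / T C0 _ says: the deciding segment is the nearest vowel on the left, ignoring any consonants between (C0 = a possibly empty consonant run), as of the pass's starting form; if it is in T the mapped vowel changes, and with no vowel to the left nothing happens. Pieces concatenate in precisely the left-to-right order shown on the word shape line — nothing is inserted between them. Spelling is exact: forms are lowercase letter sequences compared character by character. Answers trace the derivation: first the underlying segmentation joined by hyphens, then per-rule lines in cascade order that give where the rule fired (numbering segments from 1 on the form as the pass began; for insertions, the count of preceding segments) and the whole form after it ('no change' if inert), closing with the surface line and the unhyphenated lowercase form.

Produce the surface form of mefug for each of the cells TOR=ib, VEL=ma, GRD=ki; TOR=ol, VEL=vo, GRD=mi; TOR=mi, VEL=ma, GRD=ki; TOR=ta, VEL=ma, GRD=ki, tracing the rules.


cell TOR=ib, VEL=ma, GRD=ki:
underlying: nda-mefug-g-tu
1. o -> e, u -> i / F C0 _: fires at position(s) 7: ndamefiggtu
2. b -> p, d -> t, g -> k, v -> f, z -> s / _ #: no change
3. o -> e, u -> i / F C0 _: fires at position(s) 11: ndamefiggti
surface: ndamefiggti

cell TOR=ol, VEL=vo, GRD=mi:
underlying: pu-mefug-zuf-ad
1. o -> e, u -> i / F C0 _: fires at position(s) 6: pumefigzufad
2. b -> p, d -> t, g -> k, v -> f, z -> s / _ #: fires at position(s) 12: pumefigzufat
3. o -> e, u -> i / F C0 _: fires at position(s) 9: pumefigzifat
surface: pumefigzifat

cell TOR=mi, VEL=ma, GRD=ki:
underlying: nda-mefug-g-z
1. o -> e, u -> i / F C0 _: fires at position(s) 7: ndamefiggz
2. b -> p, d -> t, g -> k, v -> f, z -> s / _ #: fires at position(s) 10: ndamefiggs
3. o -> e, u -> i / F C0 _: no change
surface: ndamefiggs

cell TOR=ta, VEL=ma, GRD=ki:
underlying: nda-mefug-g-e
1. o -> e, u -> i / F C0 _: fires at position(s) 7: ndamefigge
2. b -> p, d -> t, g -> k, v -> f, z -> s / _ #: no change
3. o -> e, u -> i / F C0 _: no change
surface: ndamefigge


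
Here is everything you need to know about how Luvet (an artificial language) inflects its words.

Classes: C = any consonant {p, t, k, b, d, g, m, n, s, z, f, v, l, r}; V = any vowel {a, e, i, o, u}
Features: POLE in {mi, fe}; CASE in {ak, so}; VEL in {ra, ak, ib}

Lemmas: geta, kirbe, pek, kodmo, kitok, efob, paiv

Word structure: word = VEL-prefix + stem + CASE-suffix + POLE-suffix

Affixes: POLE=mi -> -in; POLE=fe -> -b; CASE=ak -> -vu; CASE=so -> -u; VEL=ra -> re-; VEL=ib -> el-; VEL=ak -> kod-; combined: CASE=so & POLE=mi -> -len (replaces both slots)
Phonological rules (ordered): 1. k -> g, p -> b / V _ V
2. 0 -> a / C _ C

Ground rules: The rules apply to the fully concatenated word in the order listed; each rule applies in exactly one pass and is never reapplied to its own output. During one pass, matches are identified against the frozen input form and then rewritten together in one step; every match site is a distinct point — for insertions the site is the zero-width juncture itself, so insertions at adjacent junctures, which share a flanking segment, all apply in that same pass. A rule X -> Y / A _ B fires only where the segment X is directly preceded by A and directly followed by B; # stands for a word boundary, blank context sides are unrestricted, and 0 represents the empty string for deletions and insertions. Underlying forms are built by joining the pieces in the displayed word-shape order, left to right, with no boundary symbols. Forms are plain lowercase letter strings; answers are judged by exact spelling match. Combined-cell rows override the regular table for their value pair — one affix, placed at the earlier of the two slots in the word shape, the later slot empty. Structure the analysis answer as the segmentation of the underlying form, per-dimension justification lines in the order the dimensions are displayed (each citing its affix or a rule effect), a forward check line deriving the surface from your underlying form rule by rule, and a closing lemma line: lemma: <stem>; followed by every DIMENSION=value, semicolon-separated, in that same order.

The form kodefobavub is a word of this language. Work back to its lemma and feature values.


underlying: kod-efob-vu-b
POLE=fe - signalled by the affix -b
CASE=ak - signalled by the affix -vu
VEL=ak - signalled by the affix kod-
check: kodefobvub -> kodefobvub -> kodefobavub
lemma: efob; POLE=fe; CASE=ak; VEL=ak


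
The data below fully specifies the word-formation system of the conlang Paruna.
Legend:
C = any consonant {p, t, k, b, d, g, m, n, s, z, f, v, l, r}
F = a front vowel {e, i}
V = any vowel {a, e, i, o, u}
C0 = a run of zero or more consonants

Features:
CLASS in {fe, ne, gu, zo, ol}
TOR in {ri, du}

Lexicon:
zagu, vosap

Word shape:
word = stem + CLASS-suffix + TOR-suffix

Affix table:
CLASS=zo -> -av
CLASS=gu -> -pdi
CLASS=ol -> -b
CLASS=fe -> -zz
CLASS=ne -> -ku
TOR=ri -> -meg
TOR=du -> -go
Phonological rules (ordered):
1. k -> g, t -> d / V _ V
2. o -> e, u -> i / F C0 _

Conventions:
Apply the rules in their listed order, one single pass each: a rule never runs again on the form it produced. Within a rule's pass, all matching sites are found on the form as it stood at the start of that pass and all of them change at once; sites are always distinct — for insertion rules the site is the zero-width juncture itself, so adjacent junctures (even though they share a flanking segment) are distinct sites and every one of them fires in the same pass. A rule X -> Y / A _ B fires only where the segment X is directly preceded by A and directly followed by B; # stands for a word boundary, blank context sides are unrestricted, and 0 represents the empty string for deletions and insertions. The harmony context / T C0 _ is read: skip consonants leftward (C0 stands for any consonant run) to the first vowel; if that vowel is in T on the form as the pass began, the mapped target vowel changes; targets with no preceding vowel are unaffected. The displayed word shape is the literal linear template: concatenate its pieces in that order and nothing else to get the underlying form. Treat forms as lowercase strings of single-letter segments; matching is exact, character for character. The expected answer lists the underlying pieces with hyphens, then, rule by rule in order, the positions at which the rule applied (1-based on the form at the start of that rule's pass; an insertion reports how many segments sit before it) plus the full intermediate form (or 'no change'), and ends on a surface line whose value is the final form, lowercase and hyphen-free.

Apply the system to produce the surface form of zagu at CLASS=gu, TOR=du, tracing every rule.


underlying: zagu-pdi-go
1. k -> g, t -> d / V _ V: no change
2. o -> e, u -> i / F C0 _: fires at position(s) 9: zagupdige
surface: zagupdige


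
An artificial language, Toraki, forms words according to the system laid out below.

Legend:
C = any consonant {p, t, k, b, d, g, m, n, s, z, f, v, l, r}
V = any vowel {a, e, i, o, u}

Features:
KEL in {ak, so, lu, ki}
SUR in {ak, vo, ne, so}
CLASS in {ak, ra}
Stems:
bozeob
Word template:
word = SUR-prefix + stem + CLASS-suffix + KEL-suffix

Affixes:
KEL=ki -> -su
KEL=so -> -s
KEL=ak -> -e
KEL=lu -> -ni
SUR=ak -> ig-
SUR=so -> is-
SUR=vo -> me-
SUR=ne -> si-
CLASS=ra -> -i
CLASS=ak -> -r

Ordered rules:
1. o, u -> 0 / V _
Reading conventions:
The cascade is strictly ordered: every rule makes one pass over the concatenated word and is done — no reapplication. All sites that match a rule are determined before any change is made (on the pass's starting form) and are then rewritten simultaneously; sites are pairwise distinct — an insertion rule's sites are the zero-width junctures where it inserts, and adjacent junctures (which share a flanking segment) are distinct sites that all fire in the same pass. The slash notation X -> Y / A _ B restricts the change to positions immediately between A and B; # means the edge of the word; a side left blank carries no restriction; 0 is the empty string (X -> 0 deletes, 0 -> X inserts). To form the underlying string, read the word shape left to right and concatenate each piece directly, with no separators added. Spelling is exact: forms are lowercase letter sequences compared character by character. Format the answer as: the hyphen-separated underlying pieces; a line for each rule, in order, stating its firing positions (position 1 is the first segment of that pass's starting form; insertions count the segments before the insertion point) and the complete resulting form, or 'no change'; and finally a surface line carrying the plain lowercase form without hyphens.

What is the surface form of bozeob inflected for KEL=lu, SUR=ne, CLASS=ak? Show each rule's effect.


underlying: si-bozeob-r-ni
1. o, u -> 0 / V _: fires at position(s) 7: sibozebrni
surface: sibozebrni


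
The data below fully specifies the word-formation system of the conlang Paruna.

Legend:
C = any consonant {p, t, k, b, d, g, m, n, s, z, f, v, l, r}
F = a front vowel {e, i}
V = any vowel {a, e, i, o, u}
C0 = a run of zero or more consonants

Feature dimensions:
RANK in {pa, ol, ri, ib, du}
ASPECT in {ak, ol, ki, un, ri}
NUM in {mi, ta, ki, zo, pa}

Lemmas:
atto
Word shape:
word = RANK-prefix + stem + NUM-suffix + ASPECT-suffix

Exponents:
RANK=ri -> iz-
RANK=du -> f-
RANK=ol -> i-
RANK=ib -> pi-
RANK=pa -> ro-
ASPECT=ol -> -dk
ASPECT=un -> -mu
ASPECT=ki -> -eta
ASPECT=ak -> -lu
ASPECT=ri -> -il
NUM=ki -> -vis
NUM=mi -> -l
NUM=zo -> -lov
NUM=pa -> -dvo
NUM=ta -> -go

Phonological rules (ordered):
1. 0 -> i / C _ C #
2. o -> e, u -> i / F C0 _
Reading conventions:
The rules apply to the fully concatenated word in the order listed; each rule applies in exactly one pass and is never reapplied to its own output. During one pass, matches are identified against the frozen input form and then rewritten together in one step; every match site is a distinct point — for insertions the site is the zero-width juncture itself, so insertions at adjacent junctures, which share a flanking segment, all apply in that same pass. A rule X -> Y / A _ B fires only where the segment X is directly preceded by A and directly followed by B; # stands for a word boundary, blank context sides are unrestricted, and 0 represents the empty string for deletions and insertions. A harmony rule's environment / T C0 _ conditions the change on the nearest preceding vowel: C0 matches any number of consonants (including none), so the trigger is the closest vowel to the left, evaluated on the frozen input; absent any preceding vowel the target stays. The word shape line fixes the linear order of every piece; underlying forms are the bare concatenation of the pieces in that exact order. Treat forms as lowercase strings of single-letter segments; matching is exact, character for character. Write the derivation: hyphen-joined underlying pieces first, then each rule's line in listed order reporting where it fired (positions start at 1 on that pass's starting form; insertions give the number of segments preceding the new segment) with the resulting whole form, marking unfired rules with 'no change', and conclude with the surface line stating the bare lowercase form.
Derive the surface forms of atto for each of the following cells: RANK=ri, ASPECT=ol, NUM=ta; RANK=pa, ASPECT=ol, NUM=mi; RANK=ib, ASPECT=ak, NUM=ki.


cell RANK=ri, ASPECT=ol, NUM=ta:
underlying: iz-atto-go-dk
1. 0 -> i / C _ C #: inserts after position(s) 9: izattogodik
2. o -> e, u -> i / F C0 _: no change
surface: izattogodik

cell RANK=pa, ASPECT=ol, NUM=mi:
underlying: ro-atto-l-dk
1. 0 -> i / C _ C #: inserts after position(s) 8: roattoldik
2. o -> e, u -> i / F C0 _: no change
surface: roattoldik

cell RANK=ib, ASPECT=ak, NUM=ki:
underlying: pi-atto-vis-lu
1. 0 -> i / C _ C #: no change
2. o -> e, u -> i / F C0 _: fires at position(s) 11: piattovisli
surface: piattovisli


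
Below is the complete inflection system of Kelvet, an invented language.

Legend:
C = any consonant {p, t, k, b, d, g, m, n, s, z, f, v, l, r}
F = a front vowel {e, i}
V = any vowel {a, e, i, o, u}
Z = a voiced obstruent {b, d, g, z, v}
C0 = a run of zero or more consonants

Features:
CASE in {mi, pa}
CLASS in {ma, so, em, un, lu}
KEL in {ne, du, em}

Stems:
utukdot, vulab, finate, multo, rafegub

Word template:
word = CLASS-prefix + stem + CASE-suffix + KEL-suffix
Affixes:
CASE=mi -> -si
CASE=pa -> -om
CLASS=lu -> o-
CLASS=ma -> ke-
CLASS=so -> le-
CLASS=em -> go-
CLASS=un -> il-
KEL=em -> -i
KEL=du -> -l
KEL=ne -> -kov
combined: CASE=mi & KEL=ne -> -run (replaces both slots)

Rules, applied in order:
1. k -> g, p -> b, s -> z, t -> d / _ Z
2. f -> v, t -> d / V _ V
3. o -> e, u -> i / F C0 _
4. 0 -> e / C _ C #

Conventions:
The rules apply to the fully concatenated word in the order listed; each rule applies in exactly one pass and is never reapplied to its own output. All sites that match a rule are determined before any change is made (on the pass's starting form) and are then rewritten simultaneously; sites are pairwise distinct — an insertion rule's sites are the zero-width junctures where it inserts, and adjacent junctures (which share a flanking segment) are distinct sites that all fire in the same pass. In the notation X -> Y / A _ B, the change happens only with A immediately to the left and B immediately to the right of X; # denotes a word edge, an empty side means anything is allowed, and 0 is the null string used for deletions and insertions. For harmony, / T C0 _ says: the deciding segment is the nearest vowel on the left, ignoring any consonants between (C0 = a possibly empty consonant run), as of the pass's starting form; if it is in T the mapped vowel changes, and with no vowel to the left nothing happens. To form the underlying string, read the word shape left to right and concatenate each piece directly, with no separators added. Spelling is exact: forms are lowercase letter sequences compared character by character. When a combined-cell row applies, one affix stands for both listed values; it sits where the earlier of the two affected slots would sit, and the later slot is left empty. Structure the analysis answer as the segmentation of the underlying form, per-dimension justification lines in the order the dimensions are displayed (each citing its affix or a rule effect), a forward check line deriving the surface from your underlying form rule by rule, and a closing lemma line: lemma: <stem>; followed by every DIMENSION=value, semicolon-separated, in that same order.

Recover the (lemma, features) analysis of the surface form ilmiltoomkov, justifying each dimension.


underlying: il-multo-om-kov
CASE=pa - signalled by the affix -om
CLASS=un - signalled by the affix il-
KEL=ne - signalled by the affix -kov
check: ilmultoomkov -> ilmultoomkov -> ilmultoomkov -> ilmiltoomkov -> ilmiltoomkov
lemma: multo; CASE=pa; CLASS=un; KEL=ne


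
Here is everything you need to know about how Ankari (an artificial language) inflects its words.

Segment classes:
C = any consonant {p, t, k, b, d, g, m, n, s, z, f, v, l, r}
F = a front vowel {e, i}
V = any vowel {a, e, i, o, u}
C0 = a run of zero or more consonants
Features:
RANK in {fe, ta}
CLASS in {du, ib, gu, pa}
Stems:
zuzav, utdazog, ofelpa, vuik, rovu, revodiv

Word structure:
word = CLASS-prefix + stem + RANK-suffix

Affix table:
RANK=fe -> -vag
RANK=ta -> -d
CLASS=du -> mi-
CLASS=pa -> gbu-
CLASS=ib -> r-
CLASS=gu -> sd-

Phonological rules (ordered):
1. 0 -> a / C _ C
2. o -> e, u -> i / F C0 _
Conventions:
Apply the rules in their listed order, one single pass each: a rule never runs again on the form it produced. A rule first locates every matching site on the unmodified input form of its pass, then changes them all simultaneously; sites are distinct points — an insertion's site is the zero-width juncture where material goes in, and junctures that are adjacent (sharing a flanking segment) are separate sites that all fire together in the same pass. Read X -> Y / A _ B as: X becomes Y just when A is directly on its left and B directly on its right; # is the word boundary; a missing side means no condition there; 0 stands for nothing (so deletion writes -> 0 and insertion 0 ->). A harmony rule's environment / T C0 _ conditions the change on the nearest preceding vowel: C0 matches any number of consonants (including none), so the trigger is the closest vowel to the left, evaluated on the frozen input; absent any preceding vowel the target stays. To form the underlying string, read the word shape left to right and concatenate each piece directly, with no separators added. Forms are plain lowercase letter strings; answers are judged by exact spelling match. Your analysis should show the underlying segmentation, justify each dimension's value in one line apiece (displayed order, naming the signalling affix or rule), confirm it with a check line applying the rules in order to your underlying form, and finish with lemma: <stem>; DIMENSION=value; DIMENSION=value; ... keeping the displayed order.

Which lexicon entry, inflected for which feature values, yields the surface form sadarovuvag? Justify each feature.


underlying: sd-rovu-vag
RANK=fe - signalled by the affix -vag
CLASS=gu - signalled by the affix sd-
check: sdrovuvag -> sadarovuvag -> sadarovuvag
lemma: rovu; RANK=fe; CLASS=gu


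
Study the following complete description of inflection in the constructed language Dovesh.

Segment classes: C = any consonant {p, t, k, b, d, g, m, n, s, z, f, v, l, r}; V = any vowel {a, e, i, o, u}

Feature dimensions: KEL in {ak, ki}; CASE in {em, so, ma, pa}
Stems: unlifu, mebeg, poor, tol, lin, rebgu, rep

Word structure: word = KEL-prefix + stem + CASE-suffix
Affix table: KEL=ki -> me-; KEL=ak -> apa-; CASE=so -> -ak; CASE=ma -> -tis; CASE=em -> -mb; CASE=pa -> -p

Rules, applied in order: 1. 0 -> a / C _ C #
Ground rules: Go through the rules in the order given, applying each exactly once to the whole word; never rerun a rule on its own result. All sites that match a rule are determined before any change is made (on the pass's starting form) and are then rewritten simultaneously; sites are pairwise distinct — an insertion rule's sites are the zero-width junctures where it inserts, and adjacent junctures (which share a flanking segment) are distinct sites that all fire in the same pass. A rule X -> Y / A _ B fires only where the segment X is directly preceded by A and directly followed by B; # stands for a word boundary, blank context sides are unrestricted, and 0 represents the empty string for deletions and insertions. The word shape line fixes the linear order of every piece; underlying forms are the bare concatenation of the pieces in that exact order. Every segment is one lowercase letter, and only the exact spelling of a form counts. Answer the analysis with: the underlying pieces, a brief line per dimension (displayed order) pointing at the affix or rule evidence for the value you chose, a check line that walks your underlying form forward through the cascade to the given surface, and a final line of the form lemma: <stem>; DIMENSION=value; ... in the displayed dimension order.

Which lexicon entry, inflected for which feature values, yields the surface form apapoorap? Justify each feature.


underlying: apa-poor-p
KEL=ak - signalled by the affix apa-
CASE=pa - signalled by the affix -p
check: apapoorp -> apapoorap
lemma: poor; KEL=ak; CASE=pa
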